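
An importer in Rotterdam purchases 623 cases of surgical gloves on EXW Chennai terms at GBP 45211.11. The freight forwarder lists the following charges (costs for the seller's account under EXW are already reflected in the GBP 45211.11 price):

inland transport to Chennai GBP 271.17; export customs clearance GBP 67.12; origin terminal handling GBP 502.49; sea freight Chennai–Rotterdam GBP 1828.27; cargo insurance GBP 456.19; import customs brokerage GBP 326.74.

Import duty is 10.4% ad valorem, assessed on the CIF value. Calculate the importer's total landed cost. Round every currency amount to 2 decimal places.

EXW: the seller makes goods available at their premises; the buyer bears all onward costs.
CIF value = EXW price + inland to port + export clearance + origin terminal + freight + insurance = 45211.11 + 271.17 + 67.12 + 502.49 + 1828.27 + 456.19 = 48336.35
Import duty = 48336.35 × 10.4% = 5026.98
Buyer bears: inland to port 271.17 + export clearance 67.12 + origin terminal 502.49 + freight 1828.27 + insurance 456.19 + brokerage 326.74 + duty 5026.98 = 8478.96
Landed cost = invoice 45211.11 + 8478.96 = 53690.07

Total landed cost: GBP 53690.07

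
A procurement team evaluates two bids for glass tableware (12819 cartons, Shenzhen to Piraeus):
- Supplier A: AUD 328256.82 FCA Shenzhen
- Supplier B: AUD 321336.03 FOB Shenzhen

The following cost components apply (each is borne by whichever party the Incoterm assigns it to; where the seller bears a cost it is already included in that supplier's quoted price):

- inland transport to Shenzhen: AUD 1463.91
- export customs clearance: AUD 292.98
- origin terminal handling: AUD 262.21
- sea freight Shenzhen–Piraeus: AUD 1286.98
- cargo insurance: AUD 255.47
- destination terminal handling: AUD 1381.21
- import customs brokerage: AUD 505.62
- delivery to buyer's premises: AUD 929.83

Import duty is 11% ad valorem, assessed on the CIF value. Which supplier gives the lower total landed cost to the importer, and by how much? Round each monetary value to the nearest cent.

Supplier B is cheaper by AUD 7973.13

Supplier A (FCA):
CIF value = FCA price + origin terminal + freight + insurance = 328256.82 + 262.21 + 1286.98 + 255.47 = 330061.48
Import duty = 330061.48 × 11% = 36306.76
Buyer bears (A): 262.21 + 1286.98 + 255.47 + 1381.21 + 505.62 + 929.83 = 4621.32
Landed cost (A) = invoice 328256.82 + 4621.32 + duty 36306.76 = 369184.90
Supplier B (FOB):
CIF value = FOB price + freight + insurance = 321336.03 + 1286.98 + 255.47 = 322878.48
Import duty = 322878.48 × 11% = 35516.63
Buyer bears (B): 1286.98 + 255.47 + 1381.21 + 505.62 + 929.83 = 4359.11
Landed cost (B) = invoice 321336.03 + 4359.11 + duty 35516.63 = 361211.77
Difference = |369184.90 − 361211.77| = 7973.13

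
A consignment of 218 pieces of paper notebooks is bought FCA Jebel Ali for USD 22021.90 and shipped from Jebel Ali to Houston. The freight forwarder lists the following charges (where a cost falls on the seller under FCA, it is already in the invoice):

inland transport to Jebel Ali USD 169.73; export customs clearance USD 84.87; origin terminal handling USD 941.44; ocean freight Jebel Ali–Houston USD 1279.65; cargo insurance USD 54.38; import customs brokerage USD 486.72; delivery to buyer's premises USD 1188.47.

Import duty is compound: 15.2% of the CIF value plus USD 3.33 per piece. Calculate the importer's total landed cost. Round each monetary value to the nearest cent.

Total landed cost: USD 30391.70

FCA: the seller delivers export-cleared goods to the carrier; the buyer bears costs from that point.
Already in the invoice (seller's account under FCA): inland to port, export clearance — exclude.
CIF value = FCA price + origin terminal + freight + insurance = 22021.90 + 941.44 + 1279.65 + 54.38 = 24297.37
Ad valorem component: 24297.37 × 15.2% = 3693.20
Specific component: 218 × 3.33 = 725.94
Import duty = 3693.20 + 725.94 = 4419.14
Buyer bears: origin terminal 941.44 + freight 1279.65 + insurance 54.38 + brokerage 486.72 + delivery 1188.47 + duty 4419.14 = 8369.80
Landed cost = invoice 22021.90 + 8369.80 = 30391.70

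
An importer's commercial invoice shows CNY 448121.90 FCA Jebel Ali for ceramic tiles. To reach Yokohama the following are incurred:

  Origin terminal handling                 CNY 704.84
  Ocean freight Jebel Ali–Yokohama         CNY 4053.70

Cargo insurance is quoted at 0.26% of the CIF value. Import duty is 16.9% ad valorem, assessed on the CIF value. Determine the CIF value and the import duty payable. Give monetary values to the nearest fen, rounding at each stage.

CIF value: CNY 454061.00; import duty: CNY 76736.31

Let C be the CIF value. C = FCA price + pre-shipment costs + freight + 0.26% × C
C − 0.26% × C = 448121.90 + 704.84 + 4053.70
0.9974 × C = 452880.44
C = 452880.44 / 0.9974 = 454061.00
Insurance premium = 0.26% × 454061.00 = 1180.56
Import duty = 454061.00 × 16.9% = 76736.31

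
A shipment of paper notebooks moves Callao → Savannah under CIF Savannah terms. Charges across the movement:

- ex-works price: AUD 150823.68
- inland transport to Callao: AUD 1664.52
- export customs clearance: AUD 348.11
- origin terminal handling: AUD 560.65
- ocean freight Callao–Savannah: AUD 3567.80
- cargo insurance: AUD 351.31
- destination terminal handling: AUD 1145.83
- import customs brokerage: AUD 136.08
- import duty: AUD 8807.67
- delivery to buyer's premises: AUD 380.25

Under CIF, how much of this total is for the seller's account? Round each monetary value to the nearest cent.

Seller's account: AUD 157316.07

CIF: the seller pays costs through ocean freight and marine insurance to the destination port.
Seller's account: goods 150823.68 + inland to port 1664.52 + export clearance 348.11 + origin terminal 560.65 + freight 3567.80 + insurance 351.31 = 157316.07
Buyer's account: destination terminal 1145.83 + brokerage 136.08 + duty 8807.67 + delivery 380.25 = 10469.83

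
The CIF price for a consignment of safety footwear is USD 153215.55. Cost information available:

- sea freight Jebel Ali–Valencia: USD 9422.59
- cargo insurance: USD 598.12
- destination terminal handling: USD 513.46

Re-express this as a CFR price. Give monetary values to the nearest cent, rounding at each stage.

Not relevant to the conversion: freight — on the seller under both CIF and CFR; already in the CIF price and stays in the CFR price. destination terminal — on the buyer under both terms; not part of either seller's price.
From CIF to CFR, the seller no longer bears: insurance.
CFR price = 153215.55 − 598.12 = 152617.43

CFR price: USD 152617.43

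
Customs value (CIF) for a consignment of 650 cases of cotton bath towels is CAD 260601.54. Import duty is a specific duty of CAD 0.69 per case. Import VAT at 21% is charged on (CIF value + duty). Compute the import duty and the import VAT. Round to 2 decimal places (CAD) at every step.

Import duty = 650 × 0.69 = 448.50
VAT base = CIF + duty = 260601.54 + 448.50 = 261050.04
Import VAT = 261050.04 × 21% = 54820.51

Import duty: CAD 448.50; import VAT: CAD 54820.51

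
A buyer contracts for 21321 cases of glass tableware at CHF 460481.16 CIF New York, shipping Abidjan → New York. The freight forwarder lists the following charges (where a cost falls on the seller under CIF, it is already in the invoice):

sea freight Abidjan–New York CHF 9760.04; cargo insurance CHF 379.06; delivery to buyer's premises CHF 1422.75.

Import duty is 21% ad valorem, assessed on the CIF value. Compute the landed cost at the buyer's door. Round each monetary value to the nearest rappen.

CIF: the seller pays costs through ocean freight and marine insurance to the destination port.
Already in the invoice (seller's account under CIF): freight, insurance — exclude.
The CIF price already equals the CIF value: 460481.16
Import duty = 460481.16 × 21% = 96701.04
Buyer bears: delivery 1422.75 + duty 96701.04 = 98123.79
Landed cost = invoice 460481.16 + 98123.79 = 558604.95

Total landed cost: CHF 558604.95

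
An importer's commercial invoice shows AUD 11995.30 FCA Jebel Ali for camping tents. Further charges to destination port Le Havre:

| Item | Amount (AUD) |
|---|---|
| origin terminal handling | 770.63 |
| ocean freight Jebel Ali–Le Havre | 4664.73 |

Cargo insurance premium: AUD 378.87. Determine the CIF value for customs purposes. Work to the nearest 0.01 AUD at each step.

CIF value: AUD 17809.53

CIF = FCA price + pre-shipment costs + freight + insurance
CIF = 11995.30 + 770.63 + 4664.73 + 378.87 = 17809.53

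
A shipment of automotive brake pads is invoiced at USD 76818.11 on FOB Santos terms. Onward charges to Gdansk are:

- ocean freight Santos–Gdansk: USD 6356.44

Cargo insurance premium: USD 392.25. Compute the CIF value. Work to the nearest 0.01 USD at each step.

CIF value: USD 83566.80

CIF = FOB price + freight + insurance
CIF = 76818.11 + 6356.44 + 392.25 = 83566.80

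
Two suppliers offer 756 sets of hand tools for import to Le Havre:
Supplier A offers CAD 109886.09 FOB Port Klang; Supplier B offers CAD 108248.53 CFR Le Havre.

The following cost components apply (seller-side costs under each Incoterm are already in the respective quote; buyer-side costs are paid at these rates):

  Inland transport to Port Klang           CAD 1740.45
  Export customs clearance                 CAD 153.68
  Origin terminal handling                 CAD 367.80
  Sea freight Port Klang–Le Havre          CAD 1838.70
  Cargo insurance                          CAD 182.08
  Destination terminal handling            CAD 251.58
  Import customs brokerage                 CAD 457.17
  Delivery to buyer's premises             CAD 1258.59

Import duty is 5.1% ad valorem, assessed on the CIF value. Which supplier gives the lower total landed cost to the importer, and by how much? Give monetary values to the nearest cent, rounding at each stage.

Supplier A (FOB):
CIF value = FOB price + freight + insurance = 109886.09 + 1838.70 + 182.08 = 111906.87
Import duty = 111906.87 × 5.1% = 5707.25
Buyer bears (A): 1838.70 + 182.08 + 251.58 + 457.17 + 1258.59 = 3988.12
Landed cost (A) = invoice 109886.09 + 3988.12 + duty 5707.25 = 119581.46
Supplier B (CFR):
CIF value = CFR price + insurance = 108248.53 + 182.08 = 108430.61
Import duty = 108430.61 × 5.1% = 5529.96
Buyer bears (B): 182.08 + 251.58 + 457.17 + 1258.59 = 2149.42
Landed cost (B) = invoice 108248.53 + 2149.42 + duty 5529.96 = 115927.91
Difference = |119581.46 − 115927.91| = 3653.55

Supplier B is cheaper by CAD 3653.55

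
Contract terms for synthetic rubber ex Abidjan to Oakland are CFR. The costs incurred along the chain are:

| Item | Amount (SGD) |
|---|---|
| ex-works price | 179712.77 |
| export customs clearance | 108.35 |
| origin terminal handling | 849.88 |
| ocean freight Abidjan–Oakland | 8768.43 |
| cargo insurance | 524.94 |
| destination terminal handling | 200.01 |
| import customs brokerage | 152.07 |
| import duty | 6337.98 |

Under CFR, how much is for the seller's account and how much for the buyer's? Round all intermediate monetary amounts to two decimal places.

CFR: the seller pays costs through ocean freight to the destination port, but not insurance.
Seller's account: goods 179712.77 + export clearance 108.35 + origin terminal 849.88 + freight 8768.43 = 189439.43
Buyer's account: insurance 524.94 + destination terminal 200.01 + brokerage 152.07 + duty 6337.98 = 7215.00

Seller: SGD 189439.43; buyer: SGD 7215.00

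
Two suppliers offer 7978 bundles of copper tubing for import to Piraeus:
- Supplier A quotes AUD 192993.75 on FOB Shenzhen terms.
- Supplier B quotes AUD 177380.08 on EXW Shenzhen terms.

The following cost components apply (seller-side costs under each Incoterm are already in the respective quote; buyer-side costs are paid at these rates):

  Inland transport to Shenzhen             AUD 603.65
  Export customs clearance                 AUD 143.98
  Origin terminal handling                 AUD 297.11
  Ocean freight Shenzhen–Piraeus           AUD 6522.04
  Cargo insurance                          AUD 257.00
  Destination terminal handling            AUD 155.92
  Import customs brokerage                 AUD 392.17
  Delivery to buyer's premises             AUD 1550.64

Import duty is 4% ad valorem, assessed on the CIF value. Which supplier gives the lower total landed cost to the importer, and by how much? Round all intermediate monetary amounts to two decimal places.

Supplier A (FOB):
CIF value = FOB price + freight + insurance = 192993.75 + 6522.04 + 257.00 = 199772.79
Import duty = 199772.79 × 4% = 7990.91
Buyer bears (A): 6522.04 + 257.00 + 155.92 + 392.17 + 1550.64 = 8877.77
Landed cost (A) = invoice 192993.75 + 8877.77 + duty 7990.91 = 209862.43
Supplier B (EXW):
CIF value = EXW price + inland to port + export clearance + origin terminal + freight + insurance = 177380.08 + 603.65 + 143.98 + 297.11 + 6522.04 + 257.00 = 185203.86
Import duty = 185203.86 × 4% = 7408.15
Buyer bears (B): 603.65 + 143.98 + 297.11 + 6522.04 + 257.00 + 155.92 + 392.17 + 1550.64 = 9922.51
Landed cost (B) = invoice 177380.08 + 9922.51 + duty 7408.15 = 194710.74
Difference = |209862.43 − 194710.74| = 15151.69

Supplier B is cheaper by AUD 15151.69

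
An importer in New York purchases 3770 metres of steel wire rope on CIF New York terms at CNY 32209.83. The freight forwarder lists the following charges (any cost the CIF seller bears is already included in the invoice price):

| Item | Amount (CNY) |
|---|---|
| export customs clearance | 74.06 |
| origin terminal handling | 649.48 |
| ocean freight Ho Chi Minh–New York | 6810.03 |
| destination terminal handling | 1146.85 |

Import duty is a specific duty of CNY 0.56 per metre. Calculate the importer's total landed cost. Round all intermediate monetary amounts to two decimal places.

CIF: the seller pays costs through ocean freight and marine insurance to the destination port.
Already in the invoice (seller's account under CIF): export clearance, origin terminal, freight — exclude.
The CIF price already equals the CIF value: 32209.83
Import duty = 3770 × 0.56 = 2111.20
Buyer bears: destination terminal 1146.85 + duty 2111.20 = 3258.05
Landed cost = invoice 32209.83 + 3258.05 = 35467.88

Total landed cost: CNY 35467.88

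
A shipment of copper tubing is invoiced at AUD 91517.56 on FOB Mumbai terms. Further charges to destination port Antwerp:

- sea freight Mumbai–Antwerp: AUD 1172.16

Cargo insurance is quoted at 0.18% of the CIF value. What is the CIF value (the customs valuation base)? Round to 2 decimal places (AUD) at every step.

Let C be the CIF value. C = FOB price + freight + 0.18% × C
C − 0.18% × C = 91517.56 + 1172.16
0.9982 × C = 92689.72
C = 92689.72 / 0.9982 = 92856.86
Insurance premium = 0.18% × 92856.86 = 167.14

CIF value: AUD 92856.86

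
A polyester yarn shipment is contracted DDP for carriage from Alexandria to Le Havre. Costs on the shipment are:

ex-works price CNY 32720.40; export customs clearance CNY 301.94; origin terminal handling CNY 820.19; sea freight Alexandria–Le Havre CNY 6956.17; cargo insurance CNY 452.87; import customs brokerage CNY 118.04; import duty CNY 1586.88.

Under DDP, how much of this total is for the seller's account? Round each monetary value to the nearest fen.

DDP: the seller bears all costs including import duty.
Seller's account: goods 32720.40 + export clearance 301.94 + origin terminal 820.19 + freight 6956.17 + insurance 452.87 + brokerage 118.04 + duty 1586.88 = 42956.49
Buyer's account: 0.00

Seller's account: CNY 42956.49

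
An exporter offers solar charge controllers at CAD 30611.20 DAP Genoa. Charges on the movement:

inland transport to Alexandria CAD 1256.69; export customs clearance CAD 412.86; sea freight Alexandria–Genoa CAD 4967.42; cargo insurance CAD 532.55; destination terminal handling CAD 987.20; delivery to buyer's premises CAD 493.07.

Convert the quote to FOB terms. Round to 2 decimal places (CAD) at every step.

FOB price: CAD 23630.96

Not relevant to the conversion: export clearance, inland to port — on the seller under both DAP and FOB; already in the DAP price and stays in the FOB price.
From DAP to FOB, the seller no longer bears: freight, insurance, destination terminal, delivery.
FOB price = 30611.20 − 4967.42 − 532.55 − 987.20 − 493.07 = 23630.96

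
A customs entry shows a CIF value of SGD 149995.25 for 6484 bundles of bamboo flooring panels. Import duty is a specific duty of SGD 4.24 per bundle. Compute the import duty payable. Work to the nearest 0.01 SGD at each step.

Import duty: SGD 27492.16

Import duty = 6484 × 4.24 = 27492.16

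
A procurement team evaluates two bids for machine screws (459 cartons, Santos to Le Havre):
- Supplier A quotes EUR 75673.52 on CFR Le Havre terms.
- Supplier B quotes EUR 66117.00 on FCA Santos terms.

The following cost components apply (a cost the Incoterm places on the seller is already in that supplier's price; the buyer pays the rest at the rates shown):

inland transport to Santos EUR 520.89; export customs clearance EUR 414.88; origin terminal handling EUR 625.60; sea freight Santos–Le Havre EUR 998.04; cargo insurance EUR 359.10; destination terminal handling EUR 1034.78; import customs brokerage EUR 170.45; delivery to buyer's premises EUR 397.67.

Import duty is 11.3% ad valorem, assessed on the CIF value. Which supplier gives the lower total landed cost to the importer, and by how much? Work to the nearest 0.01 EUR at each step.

Supplier A (CFR):
CIF value = CFR price + insurance = 75673.52 + 359.10 = 76032.62
Import duty = 76032.62 × 11.3% = 8591.69
Buyer bears (A): 359.10 + 1034.78 + 170.45 + 397.67 = 1962.00
Landed cost (A) = invoice 75673.52 + 1962.00 + duty 8591.69 = 86227.21
Supplier B (FCA):
CIF value = FCA price + origin terminal + freight + insurance = 66117.00 + 625.60 + 998.04 + 359.10 = 68099.74
Import duty = 68099.74 × 11.3% = 7695.27
Buyer bears (B): 625.60 + 998.04 + 359.10 + 1034.78 + 170.45 + 397.67 = 3585.64
Landed cost (B) = invoice 66117.00 + 3585.64 + duty 7695.27 = 77397.91
Difference = |86227.21 − 77397.91| = 8829.30

Supplier B is cheaper by EUR 8829.30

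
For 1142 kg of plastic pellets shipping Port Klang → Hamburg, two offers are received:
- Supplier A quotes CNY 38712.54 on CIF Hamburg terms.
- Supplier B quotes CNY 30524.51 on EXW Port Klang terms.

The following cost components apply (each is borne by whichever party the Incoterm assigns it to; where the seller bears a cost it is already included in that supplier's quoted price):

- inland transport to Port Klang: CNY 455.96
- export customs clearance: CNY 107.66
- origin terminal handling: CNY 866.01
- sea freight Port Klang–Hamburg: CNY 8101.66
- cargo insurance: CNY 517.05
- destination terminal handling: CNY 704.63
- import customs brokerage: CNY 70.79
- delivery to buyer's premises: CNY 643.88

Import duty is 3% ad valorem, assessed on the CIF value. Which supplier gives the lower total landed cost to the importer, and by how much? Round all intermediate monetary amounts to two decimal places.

Supplier A is cheaper by CNY 1916.12

Supplier A (CIF):
The CIF price already equals the CIF value: 38712.54
Import duty = 38712.54 × 3% = 1161.38
Buyer bears (A): 704.63 + 70.79 + 643.88 = 1419.30
Landed cost (A) = invoice 38712.54 + 1419.30 + duty 1161.38 = 41293.22
Supplier B (EXW):
CIF value = EXW price + inland to port + export clearance + origin terminal + freight + insurance = 30524.51 + 455.96 + 107.66 + 866.01 + 8101.66 + 517.05 = 40572.85
Import duty = 40572.85 × 3% = 1217.19
Buyer bears (B): 455.96 + 107.66 + 866.01 + 8101.66 + 517.05 + 704.63 + 70.79 + 643.88 = 11467.64
Landed cost (B) = invoice 30524.51 + 11467.64 + duty 1217.19 = 43209.34
Difference = |41293.22 − 43209.34| = 1916.12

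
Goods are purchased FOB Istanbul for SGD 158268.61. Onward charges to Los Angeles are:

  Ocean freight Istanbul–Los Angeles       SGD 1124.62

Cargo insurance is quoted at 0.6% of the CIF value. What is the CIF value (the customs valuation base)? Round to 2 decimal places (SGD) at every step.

CIF value: SGD 160355.36

Let C be the CIF value. C = FOB price + freight + 0.6% × C
C − 0.6% × C = 158268.61 + 1124.62
0.994 × C = 159393.23
C = 159393.23 / 0.994 = 160355.36
Insurance premium = 0.6% × 160355.36 = 962.13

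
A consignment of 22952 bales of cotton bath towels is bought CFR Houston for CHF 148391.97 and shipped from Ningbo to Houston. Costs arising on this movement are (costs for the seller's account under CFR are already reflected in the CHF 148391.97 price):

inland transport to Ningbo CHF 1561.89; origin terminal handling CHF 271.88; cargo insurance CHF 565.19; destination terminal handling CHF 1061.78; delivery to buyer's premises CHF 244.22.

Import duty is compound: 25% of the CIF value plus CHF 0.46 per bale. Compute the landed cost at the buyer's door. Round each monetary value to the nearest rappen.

Total landed cost: CHF 198060.37

CFR: the seller pays costs through ocean freight to the destination port, but not insurance.
Already in the invoice (seller's account under CFR): inland to port, origin terminal — exclude.
CIF value = CFR price + insurance = 148391.97 + 565.19 = 148957.16
Ad valorem component: 148957.16 × 25% = 37239.29
Specific component: 22952 × 0.46 = 10557.92
Import duty = 37239.29 + 10557.92 = 47797.21
Buyer bears: insurance 565.19 + destination terminal 1061.78 + delivery 244.22 + duty 47797.21 = 49668.40
Landed cost = invoice 148391.97 + 49668.40 = 198060.37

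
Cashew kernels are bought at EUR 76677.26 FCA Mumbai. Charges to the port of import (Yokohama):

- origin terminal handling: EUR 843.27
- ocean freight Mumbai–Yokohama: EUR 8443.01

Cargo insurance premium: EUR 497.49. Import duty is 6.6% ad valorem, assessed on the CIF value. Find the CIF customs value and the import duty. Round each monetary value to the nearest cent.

CIF = FCA price + pre-shipment costs + freight + insurance
CIF = 76677.26 + 843.27 + 8443.01 + 497.49 = 86461.03
Import duty = 86461.03 × 6.6% = 5706.43

CIF value: EUR 86461.03; import duty: EUR 5706.43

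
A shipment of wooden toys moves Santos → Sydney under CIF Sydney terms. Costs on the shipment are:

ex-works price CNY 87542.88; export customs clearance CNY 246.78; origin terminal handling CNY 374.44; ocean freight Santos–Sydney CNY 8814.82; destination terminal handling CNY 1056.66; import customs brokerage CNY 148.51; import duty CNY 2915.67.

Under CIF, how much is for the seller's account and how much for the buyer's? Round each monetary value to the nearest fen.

Seller: CNY 96978.92; buyer: CNY 4120.84

CIF: the seller pays costs through ocean freight and marine insurance to the destination port.
Seller's account: goods 87542.88 + export clearance 246.78 + origin terminal 374.44 + freight 8814.82 = 96978.92
Buyer's account: destination terminal 1056.66 + brokerage 148.51 + duty 2915.67 = 4120.84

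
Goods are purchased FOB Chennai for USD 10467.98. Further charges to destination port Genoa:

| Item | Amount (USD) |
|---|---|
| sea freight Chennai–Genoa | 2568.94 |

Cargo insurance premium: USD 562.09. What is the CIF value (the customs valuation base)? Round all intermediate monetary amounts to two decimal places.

CIF value: USD 13599.01

CIF = FOB price + freight + insurance
CIF = 10467.98 + 2568.94 + 562.09 = 13599.01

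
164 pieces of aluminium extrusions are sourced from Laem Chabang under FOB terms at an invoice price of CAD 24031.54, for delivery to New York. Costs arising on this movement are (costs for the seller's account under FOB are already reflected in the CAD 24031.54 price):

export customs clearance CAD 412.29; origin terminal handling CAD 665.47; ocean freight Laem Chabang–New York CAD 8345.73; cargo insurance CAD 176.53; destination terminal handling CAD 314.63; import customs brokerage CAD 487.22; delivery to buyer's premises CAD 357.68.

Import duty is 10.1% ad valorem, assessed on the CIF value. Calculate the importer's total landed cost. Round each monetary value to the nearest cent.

FOB: the seller bears costs until goods are on board at the origin port; the buyer bears freight, insurance and all costs thereafter.
Already in the invoice (seller's account under FOB): export clearance, origin terminal — exclude.
CIF value = FOB price + freight + insurance = 24031.54 + 8345.73 + 176.53 = 32553.80
Import duty = 32553.80 × 10.1% = 3287.93
Buyer bears: freight 8345.73 + insurance 176.53 + destination terminal 314.63 + brokerage 487.22 + delivery 357.68 + duty 3287.93 = 12969.72
Landed cost = invoice 24031.54 + 12969.72 = 37001.26

Total landed cost: CAD 37001.26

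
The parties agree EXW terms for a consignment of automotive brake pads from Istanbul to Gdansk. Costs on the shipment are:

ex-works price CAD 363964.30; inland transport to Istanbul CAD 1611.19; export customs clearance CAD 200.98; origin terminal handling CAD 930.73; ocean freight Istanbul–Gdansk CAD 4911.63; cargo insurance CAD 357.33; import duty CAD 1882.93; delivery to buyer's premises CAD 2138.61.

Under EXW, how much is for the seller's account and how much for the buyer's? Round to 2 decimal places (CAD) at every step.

EXW: the seller makes goods available at their premises; the buyer bears all onward costs.
Seller's account: goods 363964.30 = 363964.30
Buyer's account: inland to port 1611.19 + export clearance 200.98 + origin terminal 930.73 + freight 4911.63 + insurance 357.33 + duty 1882.93 + delivery 2138.61 = 12033.40

Seller: CAD 363964.30; buyer: CAD 12033.40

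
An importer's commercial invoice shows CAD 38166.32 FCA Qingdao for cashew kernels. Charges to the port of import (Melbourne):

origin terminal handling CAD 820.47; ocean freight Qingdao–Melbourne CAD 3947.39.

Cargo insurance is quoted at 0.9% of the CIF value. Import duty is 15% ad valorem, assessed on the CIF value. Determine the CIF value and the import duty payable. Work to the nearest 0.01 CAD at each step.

CIF value: CAD 43324.10; import duty: CAD 6498.62

Let C be the CIF value. C = FCA price + pre-shipment costs + freight + 0.9% × C
C − 0.9% × C = 38166.32 + 820.47 + 3947.39
0.991 × C = 42934.18
C = 42934.18 / 0.991 = 43324.10
Insurance premium = 0.9% × 43324.10 = 389.92
Import duty = 43324.10 × 15% = 6498.62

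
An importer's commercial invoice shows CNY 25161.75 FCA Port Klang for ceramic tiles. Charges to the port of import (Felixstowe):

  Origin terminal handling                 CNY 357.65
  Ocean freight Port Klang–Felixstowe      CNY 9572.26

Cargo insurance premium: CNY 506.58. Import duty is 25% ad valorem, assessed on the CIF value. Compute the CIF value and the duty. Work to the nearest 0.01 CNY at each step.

CIF value: CNY 35598.24; import duty: CNY 8899.56

CIF = FCA price + pre-shipment costs + freight + insurance
CIF = 25161.75 + 357.65 + 9572.26 + 506.58 = 35598.24
Import duty = 35598.24 × 25% = 8899.56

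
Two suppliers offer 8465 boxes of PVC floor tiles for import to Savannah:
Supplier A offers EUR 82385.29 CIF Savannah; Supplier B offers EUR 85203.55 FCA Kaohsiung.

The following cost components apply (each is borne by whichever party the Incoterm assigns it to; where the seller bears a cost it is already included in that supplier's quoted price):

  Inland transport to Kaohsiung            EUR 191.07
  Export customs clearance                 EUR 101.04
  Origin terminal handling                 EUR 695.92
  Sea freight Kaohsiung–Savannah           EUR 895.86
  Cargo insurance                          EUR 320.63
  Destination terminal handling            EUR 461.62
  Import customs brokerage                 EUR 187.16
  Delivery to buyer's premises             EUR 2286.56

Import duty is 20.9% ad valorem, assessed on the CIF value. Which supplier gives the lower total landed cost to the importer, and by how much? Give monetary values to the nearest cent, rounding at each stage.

Supplier A (CIF):
The CIF price already equals the CIF value: 82385.29
Import duty = 82385.29 × 20.9% = 17218.53
Buyer bears (A): 461.62 + 187.16 + 2286.56 = 2935.34
Landed cost (A) = invoice 82385.29 + 2935.34 + duty 17218.53 = 102539.16
Supplier B (FCA):
CIF value = FCA price + origin terminal + freight + insurance = 85203.55 + 695.92 + 895.86 + 320.63 = 87115.96
Import duty = 87115.96 × 20.9% = 18207.24
Buyer bears (B): 695.92 + 895.86 + 320.63 + 461.62 + 187.16 + 2286.56 = 4847.75
Landed cost (B) = invoice 85203.55 + 4847.75 + duty 18207.24 = 108258.54
Difference = |102539.16 − 108258.54| = 5719.38

Supplier A is cheaper by EUR 5719.38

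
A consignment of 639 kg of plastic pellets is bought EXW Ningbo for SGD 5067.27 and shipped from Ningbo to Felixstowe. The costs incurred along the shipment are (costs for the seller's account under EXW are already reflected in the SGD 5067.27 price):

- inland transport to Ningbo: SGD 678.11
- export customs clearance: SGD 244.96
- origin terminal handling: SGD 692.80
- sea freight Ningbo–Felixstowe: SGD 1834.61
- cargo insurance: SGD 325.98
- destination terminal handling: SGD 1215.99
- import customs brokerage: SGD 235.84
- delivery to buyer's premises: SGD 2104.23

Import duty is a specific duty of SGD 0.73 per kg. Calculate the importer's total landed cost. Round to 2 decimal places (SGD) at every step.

Total landed cost: SGD 12866.26

EXW: the seller makes goods available at their premises; the buyer bears all onward costs.
CIF value = EXW price + inland to port + export clearance + origin terminal + freight + insurance = 5067.27 + 678.11 + 244.96 + 692.80 + 1834.61 + 325.98 = 8843.73
Import duty = 639 × 0.73 = 466.47
Buyer bears: inland to port 678.11 + export clearance 244.96 + origin terminal 692.80 + freight 1834.61 + insurance 325.98 + destination terminal 1215.99 + brokerage 235.84 + delivery 2104.23 + duty 466.47 = 7798.99
Landed cost = invoice 5067.27 + 7798.99 = 12866.26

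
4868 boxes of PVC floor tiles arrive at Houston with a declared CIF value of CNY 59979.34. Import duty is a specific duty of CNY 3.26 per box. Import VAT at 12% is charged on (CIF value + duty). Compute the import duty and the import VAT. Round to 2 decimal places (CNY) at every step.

Import duty = 4868 × 3.26 = 15869.68
VAT base = CIF + duty = 59979.34 + 15869.68 = 75849.02
Import VAT = 75849.02 × 12% = 9101.88

Import duty: CNY 15869.68; import VAT: CNY 9101.88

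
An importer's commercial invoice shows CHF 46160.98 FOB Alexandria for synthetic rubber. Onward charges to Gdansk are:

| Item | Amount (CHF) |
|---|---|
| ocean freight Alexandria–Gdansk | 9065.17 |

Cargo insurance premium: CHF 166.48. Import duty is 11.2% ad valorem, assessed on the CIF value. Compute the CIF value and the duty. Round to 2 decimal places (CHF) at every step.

CIF value: CHF 55392.63; import duty: CHF 6203.97

CIF = FOB price + freight + insurance
CIF = 46160.98 + 9065.17 + 166.48 = 55392.63
Import duty = 55392.63 × 11.2% = 6203.97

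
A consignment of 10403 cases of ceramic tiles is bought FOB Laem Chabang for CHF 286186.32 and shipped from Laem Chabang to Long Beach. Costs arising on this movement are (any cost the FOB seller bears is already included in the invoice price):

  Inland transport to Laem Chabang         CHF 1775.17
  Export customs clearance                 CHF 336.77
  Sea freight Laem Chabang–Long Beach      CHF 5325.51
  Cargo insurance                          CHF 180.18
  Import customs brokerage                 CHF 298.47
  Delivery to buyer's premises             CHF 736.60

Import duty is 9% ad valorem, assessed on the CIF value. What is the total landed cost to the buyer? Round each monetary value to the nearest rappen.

FOB: the seller bears costs until goods are on board at the origin port; the buyer bears freight, insurance and all costs thereafter.
Already in the invoice (seller's account under FOB): inland to port, export clearance — exclude.
CIF value = FOB price + freight + insurance = 286186.32 + 5325.51 + 180.18 = 291692.01
Import duty = 291692.01 × 9% = 26252.28
Buyer bears: freight 5325.51 + insurance 180.18 + brokerage 298.47 + delivery 736.60 + duty 26252.28 = 32793.04
Landed cost = invoice 286186.32 + 32793.04 = 318979.36

Total landed cost: CHF 318979.36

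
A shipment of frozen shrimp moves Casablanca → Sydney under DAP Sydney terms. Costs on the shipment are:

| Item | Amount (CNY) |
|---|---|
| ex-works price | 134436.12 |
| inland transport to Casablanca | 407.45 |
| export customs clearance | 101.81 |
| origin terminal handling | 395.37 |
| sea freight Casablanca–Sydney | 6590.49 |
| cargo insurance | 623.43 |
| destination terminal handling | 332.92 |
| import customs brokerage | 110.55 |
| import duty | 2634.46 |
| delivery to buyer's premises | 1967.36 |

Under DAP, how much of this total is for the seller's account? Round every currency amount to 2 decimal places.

DAP: the seller bears all costs to the named destination except import duty and clearance.
Seller's account: goods 134436.12 + inland to port 407.45 + export clearance 101.81 + origin terminal 395.37 + freight 6590.49 + insurance 623.43 + destination terminal 332.92 + delivery 1967.36 = 144854.95
Buyer's account: brokerage 110.55 + duty 2634.46 = 2745.01

Seller's account: CNY 144854.95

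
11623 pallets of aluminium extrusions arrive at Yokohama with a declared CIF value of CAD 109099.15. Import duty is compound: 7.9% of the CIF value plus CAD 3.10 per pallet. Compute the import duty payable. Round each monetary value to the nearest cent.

Ad valorem component: 109099.15 × 7.9% = 8618.83
Specific component: 11623 × 3.10 = 36031.30
Import duty = 8618.83 + 36031.30 = 44650.13

Import duty: CAD 44650.13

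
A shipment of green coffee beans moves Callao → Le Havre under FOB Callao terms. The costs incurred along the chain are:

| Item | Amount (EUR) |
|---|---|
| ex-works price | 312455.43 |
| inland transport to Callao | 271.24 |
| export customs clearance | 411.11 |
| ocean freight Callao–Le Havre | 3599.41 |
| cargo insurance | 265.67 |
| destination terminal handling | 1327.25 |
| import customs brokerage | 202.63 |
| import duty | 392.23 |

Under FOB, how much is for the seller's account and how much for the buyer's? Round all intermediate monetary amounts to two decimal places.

FOB: the seller bears costs until goods are on board at the origin port; the buyer bears freight, insurance and all costs thereafter.
Seller's account: goods 312455.43 + inland to port 271.24 + export clearance 411.11 = 313137.78
Buyer's account: freight 3599.41 + insurance 265.67 + destination terminal 1327.25 + brokerage 202.63 + duty 392.23 = 5787.19

Seller: EUR 313137.78; buyer: EUR 5787.19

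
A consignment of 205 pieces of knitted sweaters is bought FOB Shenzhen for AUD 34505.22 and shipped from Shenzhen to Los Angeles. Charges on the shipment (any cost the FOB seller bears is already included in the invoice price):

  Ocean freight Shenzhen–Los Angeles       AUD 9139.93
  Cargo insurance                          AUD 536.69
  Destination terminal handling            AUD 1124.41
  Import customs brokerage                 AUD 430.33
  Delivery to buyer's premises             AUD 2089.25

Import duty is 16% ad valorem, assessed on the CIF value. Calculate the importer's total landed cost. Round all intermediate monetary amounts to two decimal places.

Total landed cost: AUD 54894.92

FOB: the seller bears costs until goods are on board at the origin port; the buyer bears freight, insurance and all costs thereafter.
CIF value = FOB price + freight + insurance = 34505.22 + 9139.93 + 536.69 = 44181.84
Import duty = 44181.84 × 16% = 7069.09
Buyer bears: freight 9139.93 + insurance 536.69 + destination terminal 1124.41 + brokerage 430.33 + delivery 2089.25 + duty 7069.09 = 20389.70
Landed cost = invoice 34505.22 + 20389.70 = 54894.92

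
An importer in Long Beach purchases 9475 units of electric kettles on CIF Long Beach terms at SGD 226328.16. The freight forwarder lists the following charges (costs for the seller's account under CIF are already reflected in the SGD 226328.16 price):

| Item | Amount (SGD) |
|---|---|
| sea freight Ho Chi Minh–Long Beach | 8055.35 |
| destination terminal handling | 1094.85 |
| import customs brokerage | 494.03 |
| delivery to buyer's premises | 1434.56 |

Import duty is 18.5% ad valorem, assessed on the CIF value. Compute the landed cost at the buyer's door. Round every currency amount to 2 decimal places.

Total landed cost: SGD 271222.31

CIF: the seller pays costs through ocean freight and marine insurance to the destination port.
Already in the invoice (seller's account under CIF): freight — exclude.
The CIF price already equals the CIF value: 226328.16
Import duty = 226328.16 × 18.5% = 41870.71
Buyer bears: destination terminal 1094.85 + brokerage 494.03 + delivery 1434.56 + duty 41870.71 = 44894.15
Landed cost = invoice 226328.16 + 44894.15 = 271222.31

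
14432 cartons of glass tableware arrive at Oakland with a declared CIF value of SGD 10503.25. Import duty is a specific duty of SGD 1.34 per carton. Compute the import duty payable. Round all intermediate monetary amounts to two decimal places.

Import duty: SGD 19338.88

Import duty = 14432 × 1.34 = 19338.88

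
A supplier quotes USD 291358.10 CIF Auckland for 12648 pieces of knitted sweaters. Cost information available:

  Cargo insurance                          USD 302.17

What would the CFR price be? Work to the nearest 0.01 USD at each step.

CFR price: USD 291055.93

From CIF to CFR, the seller no longer bears: insurance.
CFR price = 291358.10 − 302.17 = 291055.93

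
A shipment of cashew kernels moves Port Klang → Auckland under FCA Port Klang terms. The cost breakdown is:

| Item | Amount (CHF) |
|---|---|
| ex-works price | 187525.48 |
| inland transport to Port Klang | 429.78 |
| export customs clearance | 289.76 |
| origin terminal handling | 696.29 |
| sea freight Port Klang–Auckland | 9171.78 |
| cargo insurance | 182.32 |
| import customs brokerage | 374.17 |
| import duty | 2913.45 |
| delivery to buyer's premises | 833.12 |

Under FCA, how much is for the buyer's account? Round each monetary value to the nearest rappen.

Buyer's account: CHF 14171.13

FCA: the seller delivers export-cleared goods to the carrier; the buyer bears costs from that point.
Seller's account: goods 187525.48 + inland to port 429.78 + export clearance 289.76 = 188245.02
Buyer's account: origin terminal 696.29 + freight 9171.78 + insurance 182.32 + brokerage 374.17 + duty 2913.45 + delivery 833.12 = 14171.13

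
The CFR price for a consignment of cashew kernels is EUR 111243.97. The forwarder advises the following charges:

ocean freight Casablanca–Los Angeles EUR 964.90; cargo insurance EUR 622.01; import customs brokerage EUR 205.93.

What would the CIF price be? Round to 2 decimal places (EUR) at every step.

Not relevant to the conversion: freight — on the seller under both CFR and CIF; already in the CFR price and stays in the CIF price. brokerage — on the buyer under both terms; not part of either seller's price.
From CFR to CIF, the seller additionally bears: insurance.
CIF price = 111243.97 + 622.01 = 111865.98

CIF price: EUR 111865.98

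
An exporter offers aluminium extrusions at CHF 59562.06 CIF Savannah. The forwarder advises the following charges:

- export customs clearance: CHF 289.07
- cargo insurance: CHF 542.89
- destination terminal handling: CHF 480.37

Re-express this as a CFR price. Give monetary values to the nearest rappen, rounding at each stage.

CFR price: CHF 59019.17

Not relevant to the conversion: export clearance — on the seller under both CIF and CFR; already in the CIF price and stays in the CFR price. destination terminal — on the buyer under both terms; not part of either seller's price.
From CIF to CFR, the seller no longer bears: insurance.
CFR price = 59562.06 − 542.89 = 59019.17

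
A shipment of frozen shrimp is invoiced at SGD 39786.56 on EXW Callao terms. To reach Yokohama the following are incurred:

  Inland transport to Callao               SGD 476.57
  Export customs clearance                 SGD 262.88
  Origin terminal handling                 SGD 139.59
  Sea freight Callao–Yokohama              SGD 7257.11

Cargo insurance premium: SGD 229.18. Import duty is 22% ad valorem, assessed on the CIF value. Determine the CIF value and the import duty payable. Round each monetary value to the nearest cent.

CIF value: SGD 48151.89; import duty: SGD 10593.42

CIF = EXW price + pre-shipment costs + freight + insurance
CIF = 39786.56 + 476.57 + 262.88 + 139.59 + 7257.11 + 229.18 = 48151.89
Import duty = 48151.89 × 22% = 10593.42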